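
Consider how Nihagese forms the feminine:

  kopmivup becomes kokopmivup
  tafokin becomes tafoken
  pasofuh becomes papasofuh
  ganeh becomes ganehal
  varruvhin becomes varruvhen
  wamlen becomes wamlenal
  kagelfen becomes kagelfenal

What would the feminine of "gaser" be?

tafokin and kagelfen both end in -n yet inflect differently (tafoken, kagelfenal), so the final letter is not what conditions the rule; the last vowel is.
"gaser" has last vowel 'e'. The stems whose last vowel is 'e' (kagelfen → kagelfenal, ganeh → ganehal, wamlen → wamlenal) add -al.
The other patterns: stems whose last vowel is 'i' change the last vowel to 'e'; stems whose last vowel is 'u' repeat the first consonant+vowel as a prefix.
So gaser → gaseral.

gaseral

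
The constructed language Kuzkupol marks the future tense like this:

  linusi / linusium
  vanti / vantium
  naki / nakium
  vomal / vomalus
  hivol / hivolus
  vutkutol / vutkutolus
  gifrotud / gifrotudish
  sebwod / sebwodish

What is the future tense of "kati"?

katium

hivol and sebwod both have last vowel 'o' yet inflect differently (hivolus, sebwodish), so the last vowel is not what conditions the rule; the final letter is.
"kati" ends in -i. The stems ending in -i (linusi → linusium, vanti → vantium, naki → nakium) add -um.
So kati → katium.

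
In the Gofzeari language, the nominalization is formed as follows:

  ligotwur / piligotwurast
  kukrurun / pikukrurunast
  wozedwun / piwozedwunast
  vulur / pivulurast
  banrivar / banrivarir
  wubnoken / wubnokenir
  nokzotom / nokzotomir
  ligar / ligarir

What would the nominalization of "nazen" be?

nazenir

"nazen" has last vowel 'e'. The one such stem in the data (wubnoken → wubnokenir) adds -ir, so the same rule applies.
The other pattern: stems whose last vowel is 'u' add pi- … -ast around the stem.
So nazen → nazenir.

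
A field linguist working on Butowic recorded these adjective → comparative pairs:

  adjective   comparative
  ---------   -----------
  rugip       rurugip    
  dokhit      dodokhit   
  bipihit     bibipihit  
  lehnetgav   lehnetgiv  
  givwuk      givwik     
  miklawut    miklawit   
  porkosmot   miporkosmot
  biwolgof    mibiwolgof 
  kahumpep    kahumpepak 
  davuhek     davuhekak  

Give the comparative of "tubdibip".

tutubdibip

dokhit and miklawut both end in -t yet inflect differently (dodokhit, miklawit), so the final letter is not what conditions the rule; the last vowel is.
"tubdibip" has last vowel 'i'. The stems whose last vowel is 'i' (rugip → rurugip, dokhit → dodokhit, bipihit → bibipihit) repeat the first consonant+vowel as a prefix.
So tubdibip → tutubdibip.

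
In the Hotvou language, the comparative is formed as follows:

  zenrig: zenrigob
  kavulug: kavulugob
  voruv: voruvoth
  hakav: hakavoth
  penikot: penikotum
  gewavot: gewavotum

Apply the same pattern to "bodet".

kavulug and voruv both have last vowel 'u' yet inflect differently (kavulugob, voruvoth), so the last vowel is not what conditions the rule; the final letter is.
"bodet" ends in -t. The stems ending in -t (penikot → penikotum, gewavot → gewavotum) add -um.
The other patterns: stems ending in -g add -ob; stems ending in -v add -oth.
So bodet → bodetum.

bodetum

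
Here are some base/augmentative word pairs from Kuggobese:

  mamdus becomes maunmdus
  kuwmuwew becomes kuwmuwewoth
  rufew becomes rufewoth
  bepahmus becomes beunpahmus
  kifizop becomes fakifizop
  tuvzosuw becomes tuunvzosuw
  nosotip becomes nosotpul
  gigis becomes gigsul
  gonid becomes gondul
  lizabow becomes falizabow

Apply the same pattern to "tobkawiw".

kuwmuwew and lizabow both end in -w yet inflect differently (kuwmuwewoth, falizabow), so the final letter is not what conditions the rule; the last vowel is.
"tobkawiw" has last vowel 'i'. The stems whose last vowel is 'i' (nosotip → nosotpul, gigis → gigsul, gonid → gondul) delete the last vowel and add -ul.
The other patterns: stems whose last vowel is 'e' add -oth; stems whose last vowel is 'o' add the prefix fa-; stems whose last vowel is 'u' insert -un- after the first vowel.
So tobkawiw → tobkawwul.

tobkawwul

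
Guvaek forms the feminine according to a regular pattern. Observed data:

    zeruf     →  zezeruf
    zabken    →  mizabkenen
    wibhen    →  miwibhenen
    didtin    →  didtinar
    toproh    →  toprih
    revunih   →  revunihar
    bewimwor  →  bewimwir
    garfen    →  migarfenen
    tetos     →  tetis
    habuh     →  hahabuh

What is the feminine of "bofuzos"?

wibhen and didtin both end in -n yet inflect differently (miwibhenen, didtinar), so the final letter is not what conditions the rule; the last vowel is.
"bofuzos" has last vowel 'o'. The stems whose last vowel is 'o' (toproh → toprih, bewimwor → bewimwir, tetos → tetis) change the last vowel to 'i'.
So bofuzos → bofuzis.

bofuzis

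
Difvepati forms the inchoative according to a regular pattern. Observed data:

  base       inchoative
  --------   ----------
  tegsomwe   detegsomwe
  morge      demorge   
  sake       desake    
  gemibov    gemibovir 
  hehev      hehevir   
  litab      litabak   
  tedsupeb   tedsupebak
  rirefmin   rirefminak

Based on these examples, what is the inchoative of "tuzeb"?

tegsomwe and hehev both have last vowel 'e' yet inflect differently (detegsomwe, hehevir), so the last vowel is not what conditions the rule; the final letter is.
"tuzeb" ends in -b. The stems ending in -b (litab → litabak, tedsupeb → tedsupebak) add -ak.
So tuzeb → tuzebak.

tuzebak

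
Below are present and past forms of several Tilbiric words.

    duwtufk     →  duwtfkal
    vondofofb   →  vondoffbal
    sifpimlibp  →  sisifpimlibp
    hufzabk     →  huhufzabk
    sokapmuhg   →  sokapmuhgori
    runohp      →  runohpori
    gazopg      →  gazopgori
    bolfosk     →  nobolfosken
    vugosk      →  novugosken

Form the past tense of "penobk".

duwtufk and hufzabk both end in -k yet inflect differently (duwtfkal, huhufzabk), so the final letter is not what conditions the rule; the second-to-last letter is.
"penobk" has second-to-last letter 'b'. The stems whose second-to-last letter is 'b' (sifpimlibp → sisifpimlibp, hufzabk → huhufzabk) repeat the first consonant+vowel as a prefix.
The other patterns: stems whose second-to-last letter is 'f' delete the last vowel and add -al; stems whose second-to-last letter is 'h' or 'p' add -ori; stems whose second-to-last letter is 's' add no- … -en around the stem.
So penobk → pepenobk.

pepenobk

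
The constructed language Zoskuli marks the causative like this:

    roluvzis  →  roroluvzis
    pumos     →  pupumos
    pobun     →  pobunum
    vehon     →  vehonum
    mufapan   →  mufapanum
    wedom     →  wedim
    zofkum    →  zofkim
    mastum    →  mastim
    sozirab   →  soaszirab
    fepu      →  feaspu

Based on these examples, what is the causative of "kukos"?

"kukos" ends in -s. The stems ending in -s (roluvzis → roroluvzis, pumos → pupumos) repeat the first consonant+vowel as a prefix.
So kukos → kukukos.

kukukos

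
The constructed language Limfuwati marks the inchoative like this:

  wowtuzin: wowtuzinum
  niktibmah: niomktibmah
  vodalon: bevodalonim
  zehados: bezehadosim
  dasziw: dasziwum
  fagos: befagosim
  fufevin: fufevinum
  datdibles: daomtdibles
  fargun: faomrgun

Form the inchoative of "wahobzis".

wahobzisum

"wahobzis" has last vowel 'i'. The stems whose last vowel is 'i' (wowtuzin → wowtuzinum, fufevin → fufevinum, dasziw → dasziwum) add -um.
So wahobzis → wahobzisum.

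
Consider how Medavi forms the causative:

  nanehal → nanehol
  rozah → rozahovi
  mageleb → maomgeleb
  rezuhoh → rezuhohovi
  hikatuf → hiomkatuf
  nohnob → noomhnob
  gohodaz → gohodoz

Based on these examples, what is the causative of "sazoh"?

"sazoh" ends in -h. The stems ending in -h (rozah → rozahovi, rezuhoh → rezuhohovi) add -ovi.
The other patterns: stems ending in -b or -f insert -om- after the first vowel; stems ending in -l or -z change the last vowel to 'o'.
So sazoh → sazohovi.

sazohovi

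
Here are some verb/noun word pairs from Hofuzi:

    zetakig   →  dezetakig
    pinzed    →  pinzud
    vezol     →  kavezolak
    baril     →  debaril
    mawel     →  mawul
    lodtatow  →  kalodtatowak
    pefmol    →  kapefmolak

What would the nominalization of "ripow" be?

"ripow" has last vowel 'o'. The stems whose last vowel is 'o' (lodtatow → kalodtatowak, pefmol → kapefmolak, vezol → kavezolak) add ka- … -ak around the stem.
So ripow → karipowak.

karipowak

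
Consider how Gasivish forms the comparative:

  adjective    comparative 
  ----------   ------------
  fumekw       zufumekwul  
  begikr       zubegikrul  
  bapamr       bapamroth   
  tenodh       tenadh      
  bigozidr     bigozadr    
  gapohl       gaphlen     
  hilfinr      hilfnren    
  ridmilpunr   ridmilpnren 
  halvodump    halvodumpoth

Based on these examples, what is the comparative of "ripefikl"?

"ripefikl" has second-to-last letter 'k'. The stems whose second-to-last letter is 'k' (begikr → zubegikrul, fumekw → zufumekwul) add zu- … -ul around the stem.
The other patterns: stems whose second-to-last letter is 'd' change the last vowel to 'a'; stems whose second-to-last letter is 'm' add -oth; stems whose second-to-last letter is 'h' or 'n' delete the last vowel and add -en.
So ripefikl → zuripefiklul.

zuripefiklul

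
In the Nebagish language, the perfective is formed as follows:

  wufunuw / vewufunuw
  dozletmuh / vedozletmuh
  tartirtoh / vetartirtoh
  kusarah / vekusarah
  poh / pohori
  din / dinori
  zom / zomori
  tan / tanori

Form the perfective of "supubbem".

vesupubbem

"supubbem" has 3 vowels. The stems with 3 vowels (wufunuw → vewufunuw, dozletmuh → vedozletmuh, tartirtoh → vetartirtoh) add the prefix ve-.
So supubbem → vesupubbem.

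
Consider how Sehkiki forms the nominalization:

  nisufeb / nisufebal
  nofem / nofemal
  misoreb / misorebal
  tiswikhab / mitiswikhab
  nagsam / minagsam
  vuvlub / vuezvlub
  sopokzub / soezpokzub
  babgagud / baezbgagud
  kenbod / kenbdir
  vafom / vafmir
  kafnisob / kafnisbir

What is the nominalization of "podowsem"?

nisufeb and tiswikhab both end in -b yet inflect differently (nisufebal, mitiswikhab), so the final letter is not what conditions the rule; the last vowel is.
"podowsem" has last vowel 'e'. The stems whose last vowel is 'e' (nisufeb → nisufebal, nofem → nofemal, misoreb → misorebal) add -al.
So podowsem → podowsemal.

podowsemal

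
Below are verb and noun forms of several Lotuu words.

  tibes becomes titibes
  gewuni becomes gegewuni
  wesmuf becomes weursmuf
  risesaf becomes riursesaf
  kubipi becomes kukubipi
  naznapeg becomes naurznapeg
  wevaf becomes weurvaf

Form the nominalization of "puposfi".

pupuposfi

tibes and naznapeg both have last vowel 'e' yet inflect differently (titibes, naurznapeg), so the last vowel is not what conditions the rule; the final letter is.
"puposfi" ends in -i. The stems ending in -i (kubipi → kukubipi, gewuni → gegewuni) repeat the first consonant+vowel as a prefix.
The other pattern: stems ending in -f or -g insert -ur- after the first vowel.
So puposfi → pupuposfi.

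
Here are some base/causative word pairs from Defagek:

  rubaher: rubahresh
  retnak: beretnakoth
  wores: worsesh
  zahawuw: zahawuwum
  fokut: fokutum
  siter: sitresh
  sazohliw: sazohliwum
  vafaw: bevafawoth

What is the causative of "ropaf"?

beropafoth

"ropaf" has last vowel 'a'. The stems whose last vowel is 'a' (vafaw → bevafawoth, retnak → beretnakoth) add be- … -oth around the stem.
The other patterns: stems whose last vowel is 'i' or 'u' add -um; stems whose last vowel is 'e' delete the last vowel and add -esh.
So ropaf → beropafoth.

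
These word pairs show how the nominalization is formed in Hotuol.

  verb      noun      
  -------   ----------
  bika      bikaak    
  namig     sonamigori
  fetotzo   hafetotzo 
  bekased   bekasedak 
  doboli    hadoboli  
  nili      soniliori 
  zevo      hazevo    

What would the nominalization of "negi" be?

nili and doboli both end in -i yet inflect differently (soniliori, hadoboli), so the final letter is not what conditions the rule; the first letter is.
"negi" begins with n-. The stems beginning with n- (namig → sonamigori, nili → soniliori) add so- … -ori around the stem.
The other patterns: stems beginning with b- add -ak; stems beginning with d-, f- or z- add the prefix ha-.
So negi → sonegiori.

sonegiori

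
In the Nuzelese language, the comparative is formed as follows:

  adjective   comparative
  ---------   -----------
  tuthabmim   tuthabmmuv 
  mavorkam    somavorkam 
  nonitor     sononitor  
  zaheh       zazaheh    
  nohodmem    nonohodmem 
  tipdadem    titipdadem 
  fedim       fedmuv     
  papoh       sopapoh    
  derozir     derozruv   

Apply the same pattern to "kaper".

kakaper

nohodmem and tuthabmim both end in -m yet inflect differently (nonohodmem, tuthabmmuv), so the final letter is not what conditions the rule; the last vowel is.
"kaper" has last vowel 'e'. The stems whose last vowel is 'e' (nohodmem → nonohodmem, tipdadem → titipdadem, zaheh → zazaheh) repeat the first consonant+vowel as a prefix.
So kaper → kakaper.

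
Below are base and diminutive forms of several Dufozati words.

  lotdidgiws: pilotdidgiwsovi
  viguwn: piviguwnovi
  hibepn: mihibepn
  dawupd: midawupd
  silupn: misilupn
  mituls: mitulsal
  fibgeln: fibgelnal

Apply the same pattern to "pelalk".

pelalkal

"pelalk" has second-to-last letter 'l'. The stems whose second-to-last letter is 'l' (mituls → mitulsal, fibgeln → fibgelnal) add -al.
The other patterns: stems whose second-to-last letter is 'w' add pi- … -ovi around the stem; stems whose second-to-last letter is 'p' add the prefix mi-.
So pelalk → pelalkal.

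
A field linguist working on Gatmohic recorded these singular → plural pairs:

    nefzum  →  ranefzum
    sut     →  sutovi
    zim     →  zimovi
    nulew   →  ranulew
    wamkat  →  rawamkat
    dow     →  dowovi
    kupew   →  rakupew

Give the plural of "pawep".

rapawep

dow and kupew both end in -w yet inflect differently (dowovi, rakupew), so the final letter is not what conditions the rule; the number of vowels is.
"pawep" has 2 vowels. The stems with 2 vowels (kupew → rakupew, nulew → ranulew, wamkat → rawamkat) add the prefix ra-.
So pawep → rapawep.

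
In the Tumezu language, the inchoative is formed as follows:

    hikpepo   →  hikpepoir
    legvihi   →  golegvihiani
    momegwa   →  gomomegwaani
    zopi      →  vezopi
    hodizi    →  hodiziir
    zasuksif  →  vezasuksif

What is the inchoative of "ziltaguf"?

veziltaguf

zopi and hodizi both end in -i yet inflect differently (vezopi, hodiziir), so the final letter is not what conditions the rule; the first letter is.
"ziltaguf" begins with z-. The stems beginning with z- (zopi → vezopi, zasuksif → vezasuksif) add the prefix ve-.
So ziltaguf → veziltaguf.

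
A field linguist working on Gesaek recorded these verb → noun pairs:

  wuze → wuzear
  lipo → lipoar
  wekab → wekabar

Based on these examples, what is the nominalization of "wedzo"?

wedzoar

Every pair shown (wuze → wuzear, lipo → lipoar, wekab → wekabar) follows the same rule: add -ar.
So wedzo → wedzoar.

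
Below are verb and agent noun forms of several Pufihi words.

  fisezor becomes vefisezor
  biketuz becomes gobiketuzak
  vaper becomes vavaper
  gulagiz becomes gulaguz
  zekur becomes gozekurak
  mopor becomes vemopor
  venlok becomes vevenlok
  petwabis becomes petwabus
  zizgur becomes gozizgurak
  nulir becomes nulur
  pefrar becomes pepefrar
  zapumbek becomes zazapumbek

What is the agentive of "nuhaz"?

"nuhaz" has last vowel 'a'. The one such stem in the data (pefrar → pepefrar) repeats the first consonant+vowel as a prefix (as do vaper, zapumbek), so the same rule applies.
The other patterns: stems whose last vowel is 'u' add go- … -ak around the stem; stems whose last vowel is 'o' add the prefix ve-; stems whose last vowel is 'i' change the last vowel to 'u'.
So nuhaz → nunuhaz.

nunuhaz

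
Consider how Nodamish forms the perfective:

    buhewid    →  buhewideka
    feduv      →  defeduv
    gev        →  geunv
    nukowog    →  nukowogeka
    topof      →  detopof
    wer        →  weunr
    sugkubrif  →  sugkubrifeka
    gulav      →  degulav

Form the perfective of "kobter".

gev and feduv both end in -v yet inflect differently (geunv, defeduv), so the final letter is not what conditions the rule; the number of vowels is.
"kobter" has 2 vowels. The stems with 2 vowels (feduv → defeduv, topof → detopof, gulav → degulav) add the prefix de-.
So kobter → dekobter.

dekobter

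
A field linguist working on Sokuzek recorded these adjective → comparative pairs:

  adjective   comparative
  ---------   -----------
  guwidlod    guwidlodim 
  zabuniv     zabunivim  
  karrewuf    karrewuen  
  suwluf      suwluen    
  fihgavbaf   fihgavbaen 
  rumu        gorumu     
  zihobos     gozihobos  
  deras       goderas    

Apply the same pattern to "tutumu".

gotutumu

"tutumu" ends in -u. The one such stem in the data (rumu → gorumu) adds the prefix go-, so the same rule applies.
So tutumu → gotutumu.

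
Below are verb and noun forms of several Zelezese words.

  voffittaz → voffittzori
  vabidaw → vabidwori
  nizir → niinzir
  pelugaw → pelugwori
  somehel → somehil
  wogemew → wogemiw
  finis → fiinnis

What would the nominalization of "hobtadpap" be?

hobtadppori

pelugaw and wogemew both end in -w yet inflect differently (pelugwori, wogemiw), so the final letter is not what conditions the rule; the last vowel is.
"hobtadpap" has last vowel 'a'. The stems whose last vowel is 'a' (voffittaz → voffittzori, pelugaw → pelugwori, vabidaw → vabidwori) delete the last vowel and add -ori.
The other patterns: stems whose last vowel is 'i' insert -in- after the first vowel; stems whose last vowel is 'e' change the last vowel to 'i'.
So hobtadpap → hobtadppori.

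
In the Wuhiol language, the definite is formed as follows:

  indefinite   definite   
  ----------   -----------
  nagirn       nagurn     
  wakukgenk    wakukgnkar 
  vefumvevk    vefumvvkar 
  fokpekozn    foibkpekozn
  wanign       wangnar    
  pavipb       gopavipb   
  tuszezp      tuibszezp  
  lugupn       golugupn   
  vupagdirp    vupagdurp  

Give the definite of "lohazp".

loibhazp

lugupn and nagirn both end in -n yet inflect differently (golugupn, nagurn), so the final letter is not what conditions the rule; the second-to-last letter is.
"lohazp" has second-to-last letter 'z'. The stems whose second-to-last letter is 'z' (tuszezp → tuibszezp, fokpekozn → foibkpekozn) insert -ib- after the first vowel.
The other patterns: stems whose second-to-last letter is 'p' add the prefix go-; stems whose second-to-last letter is 'r' change the last vowel to 'u'; stems whose second-to-last letter is 'g', 'n' or 'v' delete the last vowel and add -ar.
So lohazp → loibhazp.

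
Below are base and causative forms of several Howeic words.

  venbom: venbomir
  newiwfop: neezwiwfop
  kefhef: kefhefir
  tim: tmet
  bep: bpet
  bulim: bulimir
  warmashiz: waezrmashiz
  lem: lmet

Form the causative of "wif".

tim and bulim both end in -m yet inflect differently (tmet, bulimir), so the final letter is not what conditions the rule; the number of vowels is.
"wif" has 1 vowel. The stems with 1 vowel (bep → bpet, tim → tmet, lem → lmet) delete the last vowel and add -et.
The other patterns: stems with 2 vowels add -ir; stems with 3 vowels insert -ez- after the first vowel.
So wif → wfet.

wfet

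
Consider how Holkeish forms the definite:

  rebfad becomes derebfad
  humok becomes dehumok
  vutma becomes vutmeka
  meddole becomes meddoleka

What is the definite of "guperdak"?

rebfad and vutma both have last vowel 'a' yet inflect differently (derebfad, vutmeka), so the last vowel is not what conditions the rule; whether the stem ends in a vowel or a consonant is.
"guperdak" ends in a consonant. The stems ending in a consonant (rebfad → derebfad, humok → dehumok) add the prefix de-.
So guperdak → deguperdak.

deguperdak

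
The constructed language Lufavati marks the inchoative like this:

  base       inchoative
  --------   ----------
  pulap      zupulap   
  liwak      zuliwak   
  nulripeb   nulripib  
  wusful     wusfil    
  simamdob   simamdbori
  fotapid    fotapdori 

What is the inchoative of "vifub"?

nulripeb and simamdob both end in -b yet inflect differently (nulripib, simamdbori), so the final letter is not what conditions the rule; the last vowel is.
"vifub" has last vowel 'u'. The one such stem in the data (wusful → wusfil) changes the last vowel to 'i' (as does nulripeb), so the same rule applies.
The other patterns: stems whose last vowel is 'a' add the prefix zu-; stems whose last vowel is 'i' or 'o' delete the last vowel and add -ori.
So vifub → vifib.

vifib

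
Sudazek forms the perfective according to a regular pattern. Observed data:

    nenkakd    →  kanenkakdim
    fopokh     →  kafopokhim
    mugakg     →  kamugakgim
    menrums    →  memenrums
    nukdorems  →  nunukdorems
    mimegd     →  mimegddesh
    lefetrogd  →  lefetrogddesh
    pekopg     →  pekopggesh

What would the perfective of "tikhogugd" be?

nenkakd and mimegd both end in -d yet inflect differently (kanenkakdim, mimegddesh), so the final letter is not what conditions the rule; the second-to-last letter is.
"tikhogugd" has second-to-last letter 'g'. The stems whose second-to-last letter is 'g' (mimegd → mimegddesh, lefetrogd → lefetrogddesh) double the final consonant and add -esh.
The other patterns: stems whose second-to-last letter is 'k' add ka- … -im around the stem; stems whose second-to-last letter is 'm' repeat the first consonant+vowel as a prefix.
So tikhogugd → tikhogugddesh.

tikhogugddesh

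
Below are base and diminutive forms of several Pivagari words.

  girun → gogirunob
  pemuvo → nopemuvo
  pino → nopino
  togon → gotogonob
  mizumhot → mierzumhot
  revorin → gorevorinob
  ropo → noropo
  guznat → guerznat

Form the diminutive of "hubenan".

gohubenanob

"hubenan" ends in -n. The stems ending in -n (togon → gotogonob, girun → gogirunob, revorin → gorevorinob) add go- … -ob around the stem.
So hubenan → gohubenanob.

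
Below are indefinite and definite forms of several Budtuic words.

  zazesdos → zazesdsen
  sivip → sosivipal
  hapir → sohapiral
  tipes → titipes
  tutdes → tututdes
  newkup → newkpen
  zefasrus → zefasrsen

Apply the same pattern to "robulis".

sorobulisal

tutdes and zefasrus both end in -s yet inflect differently (tututdes, zefasrsen), so the final letter is not what conditions the rule; the last vowel is.
"robulis" has last vowel 'i'. The stems whose last vowel is 'i' (hapir → sohapiral, sivip → sosivipal) add so- … -al around the stem.
So robulis → sorobulisal.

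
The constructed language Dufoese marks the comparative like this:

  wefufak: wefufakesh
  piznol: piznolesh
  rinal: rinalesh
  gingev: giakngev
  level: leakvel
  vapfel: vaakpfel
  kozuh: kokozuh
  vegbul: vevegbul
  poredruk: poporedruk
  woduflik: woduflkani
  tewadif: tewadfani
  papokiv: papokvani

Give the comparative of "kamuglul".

piznol and level both end in -l yet inflect differently (piznolesh, leakvel), so the final letter is not what conditions the rule; the last vowel is.
"kamuglul" has last vowel 'u'. The stems whose last vowel is 'u' (kozuh → kokozuh, vegbul → vevegbul, poredruk → poporedruk) repeat the first consonant+vowel as a prefix.
The other patterns: stems whose last vowel is 'a' or 'o' add -esh; stems whose last vowel is 'e' insert -ak- after the first vowel; stems whose last vowel is 'i' delete the last vowel and add -ani.
So kamuglul → kakamuglul.

kakamuglul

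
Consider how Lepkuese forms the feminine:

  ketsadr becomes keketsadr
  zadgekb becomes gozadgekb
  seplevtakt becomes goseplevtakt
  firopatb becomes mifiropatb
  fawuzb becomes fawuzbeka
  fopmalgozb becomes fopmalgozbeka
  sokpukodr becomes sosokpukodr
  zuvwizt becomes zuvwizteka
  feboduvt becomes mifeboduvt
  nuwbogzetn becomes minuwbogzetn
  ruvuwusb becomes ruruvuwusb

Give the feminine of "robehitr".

mirobehitr

seplevtakt and zuvwizt both end in -t yet inflect differently (goseplevtakt, zuvwizteka), so the final letter is not what conditions the rule; the second-to-last letter is.
"robehitr" has second-to-last letter 't'. The stems whose second-to-last letter is 't' (nuwbogzetn → minuwbogzetn, firopatb → mifiropatb) add the prefix mi-.
So robehitr → mirobehitr.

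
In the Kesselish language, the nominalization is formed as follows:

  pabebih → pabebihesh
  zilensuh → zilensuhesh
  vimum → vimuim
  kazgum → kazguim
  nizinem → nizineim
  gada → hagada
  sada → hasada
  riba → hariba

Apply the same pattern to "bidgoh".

bidgohesh

zilensuh and vimum both have last vowel 'u' yet inflect differently (zilensuhesh, vimuim), so the last vowel is not what conditions the rule; the final letter is.
"bidgoh" ends in -h. The stems ending in -h (pabebih → pabebihesh, zilensuh → zilensuhesh) add -esh.
The other patterns: stems ending in -m drop the final letter and add -im; stems ending in -a add the prefix ha-.
So bidgoh → bidgohesh.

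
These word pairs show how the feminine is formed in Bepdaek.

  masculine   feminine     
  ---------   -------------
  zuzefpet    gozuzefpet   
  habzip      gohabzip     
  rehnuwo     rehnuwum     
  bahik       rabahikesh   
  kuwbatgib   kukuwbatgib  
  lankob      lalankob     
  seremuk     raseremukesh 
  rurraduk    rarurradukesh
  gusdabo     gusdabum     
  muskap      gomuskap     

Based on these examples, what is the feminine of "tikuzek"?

ratikuzekesh

"tikuzek" ends in -k. The stems ending in -k (seremuk → raseremukesh, rurraduk → rarurradukesh, bahik → rabahikesh) add ra- … -esh around the stem.
So tikuzek → ratikuzekesh.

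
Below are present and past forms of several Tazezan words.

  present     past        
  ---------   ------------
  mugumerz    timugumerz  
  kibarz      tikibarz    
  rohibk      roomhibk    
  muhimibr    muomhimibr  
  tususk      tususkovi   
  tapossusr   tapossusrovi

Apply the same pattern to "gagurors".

tigagurors

"gagurors" has second-to-last letter 'r'. The stems whose second-to-last letter is 'r' (mugumerz → timugumerz, kibarz → tikibarz) add the prefix ti-.
So gagurors → tigagurors.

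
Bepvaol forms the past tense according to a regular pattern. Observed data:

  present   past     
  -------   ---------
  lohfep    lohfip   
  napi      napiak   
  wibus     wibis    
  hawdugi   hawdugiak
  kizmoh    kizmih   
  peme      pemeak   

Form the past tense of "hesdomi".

peme and lohfep both have last vowel 'e' yet inflect differently (pemeak, lohfip), so the last vowel is not what conditions the rule; whether the stem ends in a vowel or a consonant is.
"hesdomi" ends in a vowel. The stems ending in a vowel (peme → pemeak, napi → napiak, hawdugi → hawdugiak) add -ak.
The other pattern: stems ending in a consonant change the last vowel to 'i'.
So hesdomi → hesdomiak.

hesdomiak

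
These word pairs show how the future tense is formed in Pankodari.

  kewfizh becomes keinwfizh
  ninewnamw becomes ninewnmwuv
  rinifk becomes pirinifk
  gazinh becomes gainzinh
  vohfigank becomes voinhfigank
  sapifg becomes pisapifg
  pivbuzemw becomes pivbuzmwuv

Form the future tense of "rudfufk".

vohfigank and rinifk both end in -k yet inflect differently (voinhfigank, pirinifk), so the final letter is not what conditions the rule; the second-to-last letter is.
"rudfufk" has second-to-last letter 'f'. The stems whose second-to-last letter is 'f' (sapifg → pisapifg, rinifk → pirinifk) add the prefix pi-.
So rudfufk → pirudfufk.

pirudfufk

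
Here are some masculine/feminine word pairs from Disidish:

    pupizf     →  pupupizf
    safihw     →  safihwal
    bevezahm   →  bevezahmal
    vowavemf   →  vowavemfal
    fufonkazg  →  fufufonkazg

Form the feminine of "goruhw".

pupizf and vowavemf both end in -f yet inflect differently (pupupizf, vowavemfal), so the final letter is not what conditions the rule; the second-to-last letter is.
"goruhw" has second-to-last letter 'h'. The stems whose second-to-last letter is 'h' (bevezahm → bevezahmal, safihw → safihwal) add -al.
The other pattern: stems whose second-to-last letter is 'z' repeat the first consonant+vowel as a prefix.
So goruhw → goruhwal.

goruhwal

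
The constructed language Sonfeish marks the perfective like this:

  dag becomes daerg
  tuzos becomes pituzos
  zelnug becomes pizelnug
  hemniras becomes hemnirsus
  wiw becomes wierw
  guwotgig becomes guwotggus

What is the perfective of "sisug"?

dag and zelnug both end in -g yet inflect differently (daerg, pizelnug), so the final letter is not what conditions the rule; the number of vowels is.
"sisug" has 2 vowels. The stems with 2 vowels (zelnug → pizelnug, tuzos → pituzos) add the prefix pi-.
The other patterns: stems with 1 vowel insert -er- after the first vowel; stems with 3 vowels delete the last vowel and add -us.
So sisug → pisisug.

pisisug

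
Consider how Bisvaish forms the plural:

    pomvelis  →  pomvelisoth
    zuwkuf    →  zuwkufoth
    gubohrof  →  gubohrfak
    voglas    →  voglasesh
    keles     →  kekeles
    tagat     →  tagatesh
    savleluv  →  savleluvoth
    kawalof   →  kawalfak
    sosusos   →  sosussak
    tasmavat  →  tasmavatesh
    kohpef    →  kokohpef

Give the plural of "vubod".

keles and sosusos both end in -s yet inflect differently (kekeles, sosussak), so the final letter is not what conditions the rule; the last vowel is.
"vubod" has last vowel 'o'. The stems whose last vowel is 'o' (sosusos → sosussak, gubohrof → gubohrfak, kawalof → kawalfak) delete the last vowel and add -ak.
So vubod → vubdak.

vubdak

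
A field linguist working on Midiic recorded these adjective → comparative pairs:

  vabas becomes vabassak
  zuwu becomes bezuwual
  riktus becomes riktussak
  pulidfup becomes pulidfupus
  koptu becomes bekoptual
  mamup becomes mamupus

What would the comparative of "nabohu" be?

benabohual

riktus and koptu both have last vowel 'u' yet inflect differently (riktussak, bekoptual), so the last vowel is not what conditions the rule; the final letter is.
"nabohu" ends in -u. The stems ending in -u (koptu → bekoptual, zuwu → bezuwual) add be- … -al around the stem.
So nabohu → benabohual.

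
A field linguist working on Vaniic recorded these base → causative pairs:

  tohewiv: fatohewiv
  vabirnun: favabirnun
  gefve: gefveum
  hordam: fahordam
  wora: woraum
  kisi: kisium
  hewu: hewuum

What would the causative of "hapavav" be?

fahapavav

hordam and wora both have last vowel 'a' yet inflect differently (fahordam, woraum), so the last vowel is not what conditions the rule; whether the stem ends in a vowel or a consonant is.
"hapavav" ends in a consonant. The stems ending in a consonant (hordam → fahordam, vabirnun → favabirnun, tohewiv → fatohewiv) add the prefix fa-.
The other pattern: stems ending in a vowel add -um.
So hapavav → fahapavav.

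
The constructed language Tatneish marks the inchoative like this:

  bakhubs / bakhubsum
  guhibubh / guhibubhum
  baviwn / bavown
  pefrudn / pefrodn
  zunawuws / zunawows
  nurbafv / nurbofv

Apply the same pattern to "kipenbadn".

bakhubs and zunawuws both end in -s yet inflect differently (bakhubsum, zunawows), so the final letter is not what conditions the rule; the second-to-last letter is.
"kipenbadn" has second-to-last letter 'd'. The one such stem in the data (pefrudn → pefrodn) changes the last vowel to 'o' (as do baviwn, zunawuws), so the same rule applies.
So kipenbadn → kipenbodn.

kipenbodn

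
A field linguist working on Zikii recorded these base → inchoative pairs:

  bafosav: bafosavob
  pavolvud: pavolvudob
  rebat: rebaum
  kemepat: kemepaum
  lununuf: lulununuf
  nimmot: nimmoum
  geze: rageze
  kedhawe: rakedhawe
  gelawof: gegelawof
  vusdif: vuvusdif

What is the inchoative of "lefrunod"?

rebat and bafosav both have last vowel 'a' yet inflect differently (rebaum, bafosavob), so the last vowel is not what conditions the rule; the final letter is.
"lefrunod" ends in -d. The one such stem in the data (pavolvud → pavolvudob) adds -ob, so the same rule applies.
So lefrunod → lefrunodob.

lefrunodob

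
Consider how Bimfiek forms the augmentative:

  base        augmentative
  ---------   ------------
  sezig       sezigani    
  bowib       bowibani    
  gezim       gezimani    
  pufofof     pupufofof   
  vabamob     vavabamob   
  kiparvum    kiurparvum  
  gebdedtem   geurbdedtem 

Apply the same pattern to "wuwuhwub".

wuurwuhwub

bowib and vabamob both end in -b yet inflect differently (bowibani, vavabamob), so the final letter is not what conditions the rule; the last vowel is.
"wuwuhwub" has last vowel 'u'. The one such stem in the data (kiparvum → kiurparvum) inserts -ur- after the first vowel (as does gebdedtem), so the same rule applies.
So wuwuhwub → wuurwuhwub.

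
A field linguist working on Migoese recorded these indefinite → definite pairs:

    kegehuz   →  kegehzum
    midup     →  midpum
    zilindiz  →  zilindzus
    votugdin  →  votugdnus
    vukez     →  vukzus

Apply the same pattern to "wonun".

wonnum

kegehuz and zilindiz both end in -z yet inflect differently (kegehzum, zilindzus), so the final letter is not what conditions the rule; the last vowel is.
"wonun" has last vowel 'u'. The stems whose last vowel is 'u' (kegehuz → kegehzum, midup → midpum) delete the last vowel and add -um.
The other pattern: stems whose last vowel is 'e' or 'i' delete the last vowel and add -us.
So wonun → wonnum.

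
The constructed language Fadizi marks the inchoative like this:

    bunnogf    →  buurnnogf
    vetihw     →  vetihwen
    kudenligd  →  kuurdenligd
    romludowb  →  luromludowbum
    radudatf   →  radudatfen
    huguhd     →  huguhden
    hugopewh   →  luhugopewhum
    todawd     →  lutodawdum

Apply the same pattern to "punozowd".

lupunozowdum

todawd and kudenligd both end in -d yet inflect differently (lutodawdum, kuurdenligd), so the final letter is not what conditions the rule; the second-to-last letter is.
"punozowd" has second-to-last letter 'w'. The stems whose second-to-last letter is 'w' (hugopewh → luhugopewhum, todawd → lutodawdum, romludowb → luromludowbum) add lu- … -um around the stem.
The other patterns: stems whose second-to-last letter is 'g' insert -ur- after the first vowel; stems whose second-to-last letter is 'h' or 't' add -en.
So punozowd → lupunozowdum.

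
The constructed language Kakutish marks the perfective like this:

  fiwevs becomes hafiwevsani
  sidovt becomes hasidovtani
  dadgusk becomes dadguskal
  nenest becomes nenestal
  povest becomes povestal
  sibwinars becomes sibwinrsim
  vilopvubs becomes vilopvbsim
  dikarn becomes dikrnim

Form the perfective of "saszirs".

saszrsim

"saszirs" has second-to-last letter 'r'. The stems whose second-to-last letter is 'r' (sibwinars → sibwinrsim, dikarn → dikrnim) delete the last vowel and add -im.
So saszirs → saszrsim.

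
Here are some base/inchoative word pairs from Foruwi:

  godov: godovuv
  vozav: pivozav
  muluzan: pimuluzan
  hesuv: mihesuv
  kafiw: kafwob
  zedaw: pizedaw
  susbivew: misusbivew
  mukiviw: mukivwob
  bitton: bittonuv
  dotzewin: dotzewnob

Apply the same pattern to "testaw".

pitestaw

dotzewin and bitton both end in -n yet inflect differently (dotzewnob, bittonuv), so the final letter is not what conditions the rule; the last vowel is.
"testaw" has last vowel 'a'. The stems whose last vowel is 'a' (zedaw → pizedaw, vozav → pivozav, muluzan → pimuluzan) add the prefix pi-.
The other patterns: stems whose last vowel is 'i' delete the last vowel and add -ob; stems whose last vowel is 'o' add -uv; stems whose last vowel is 'e' or 'u' add the prefix mi-.
So testaw → pitestaw.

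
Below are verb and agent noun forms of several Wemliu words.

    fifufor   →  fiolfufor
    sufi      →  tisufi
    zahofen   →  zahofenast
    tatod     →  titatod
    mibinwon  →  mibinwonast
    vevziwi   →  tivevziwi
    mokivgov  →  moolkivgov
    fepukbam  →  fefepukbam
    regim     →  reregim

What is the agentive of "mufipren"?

"mufipren" ends in -n. The stems ending in -n (mibinwon → mibinwonast, zahofen → zahofenast) add -ast.
The other patterns: stems ending in -d or -i add the prefix ti-; stems ending in -m repeat the first consonant+vowel as a prefix; stems ending in -r or -v insert -ol- after the first vowel.
So mufipren → mufiprenast.

mufiprenast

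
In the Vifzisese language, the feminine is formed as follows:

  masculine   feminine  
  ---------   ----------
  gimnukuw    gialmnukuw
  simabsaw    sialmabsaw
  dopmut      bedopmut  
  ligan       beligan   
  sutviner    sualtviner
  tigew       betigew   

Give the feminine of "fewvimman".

fealwvimman

gimnukuw and tigew both end in -w yet inflect differently (gialmnukuw, betigew), so the final letter is not what conditions the rule; the number of vowels is.
"fewvimman" has 3 vowels. The stems with 3 vowels (gimnukuw → gialmnukuw, simabsaw → sialmabsaw, sutviner → sualtviner) insert -al- after the first vowel.
The other pattern: stems with 2 vowels add the prefix be-.
So fewvimman → fealwvimman.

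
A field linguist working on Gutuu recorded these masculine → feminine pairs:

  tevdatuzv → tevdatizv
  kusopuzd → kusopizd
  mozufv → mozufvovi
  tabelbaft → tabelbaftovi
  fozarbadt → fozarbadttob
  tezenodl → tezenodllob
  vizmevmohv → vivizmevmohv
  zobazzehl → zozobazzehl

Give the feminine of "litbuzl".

"litbuzl" has second-to-last letter 'z'. The stems whose second-to-last letter is 'z' (tevdatuzv → tevdatizv, kusopuzd → kusopizd) change the last vowel to 'i'.
So litbuzl → litbizl.

litbizl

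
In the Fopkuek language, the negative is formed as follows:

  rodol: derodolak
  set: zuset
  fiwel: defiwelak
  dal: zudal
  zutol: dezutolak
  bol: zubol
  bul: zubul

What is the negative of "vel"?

zuvel

rodol and bol both end in -l yet inflect differently (derodolak, zubol), so the final letter is not what conditions the rule; the number of vowels is.
"vel" has 1 vowel. The stems with 1 vowel (bol → zubol, dal → zudal, bul → zubul) add the prefix zu-.
The other pattern: stems with 2 vowels add de- … -ak around the stem.
So vel → zuvel.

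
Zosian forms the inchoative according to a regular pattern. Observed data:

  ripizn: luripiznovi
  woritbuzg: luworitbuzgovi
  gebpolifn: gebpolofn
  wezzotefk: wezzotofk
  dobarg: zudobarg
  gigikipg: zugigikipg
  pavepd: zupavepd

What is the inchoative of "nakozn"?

"nakozn" has second-to-last letter 'z'. The stems whose second-to-last letter is 'z' (ripizn → luripiznovi, woritbuzg → luworitbuzgovi) add lu- … -ovi around the stem.
The other patterns: stems whose second-to-last letter is 'f' change the last vowel to 'o'; stems whose second-to-last letter is 'p' or 'r' add the prefix zu-.
So nakozn → lunakoznovi.

lunakoznovi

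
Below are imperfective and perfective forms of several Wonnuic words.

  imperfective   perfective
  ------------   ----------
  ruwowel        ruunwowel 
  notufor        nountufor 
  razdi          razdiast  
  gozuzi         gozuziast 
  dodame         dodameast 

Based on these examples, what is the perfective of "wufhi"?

ruwowel and dodame both have last vowel 'e' yet inflect differently (ruunwowel, dodameast), so the last vowel is not what conditions the rule; whether the stem ends in a vowel or a consonant is.
"wufhi" ends in a vowel. The stems ending in a vowel (razdi → razdiast, gozuzi → gozuziast, dodame → dodameast) add -ast.
So wufhi → wufhiast.

wufhiast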